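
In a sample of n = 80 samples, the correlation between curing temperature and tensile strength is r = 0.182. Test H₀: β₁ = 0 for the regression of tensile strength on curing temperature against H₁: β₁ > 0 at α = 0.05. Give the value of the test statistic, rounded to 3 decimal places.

t = r·√(n − 2)/√(1 − r²) = 0.182·√78/√0.966876 = 1.635.
df = n − 2 = 78.
One-sided p ≈ 0.0531, which is ≥ 0.05, so fail to reject H₀.
The data do not give significant evidence of a linear association between curing temperature and tensile strength.

t = 1.635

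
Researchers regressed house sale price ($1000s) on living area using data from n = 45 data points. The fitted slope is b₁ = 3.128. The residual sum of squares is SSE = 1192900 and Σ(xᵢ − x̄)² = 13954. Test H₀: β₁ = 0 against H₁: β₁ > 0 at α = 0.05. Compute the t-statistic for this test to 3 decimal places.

t = 2.218

MSE = SSE/(n − 2) = 1192900/43 = 27741.9.
SE(b₁) = √(MSE/Sₓₓ) = √(27741.9/13954) = 1.41.
t = 3.128 / 1.41 = 2.218.
df = n − 2 = 43.
One-sided p ≈ 0.0159, which is < 0.05, so reject H₀.
There is evidence that the true slope on living area is positive.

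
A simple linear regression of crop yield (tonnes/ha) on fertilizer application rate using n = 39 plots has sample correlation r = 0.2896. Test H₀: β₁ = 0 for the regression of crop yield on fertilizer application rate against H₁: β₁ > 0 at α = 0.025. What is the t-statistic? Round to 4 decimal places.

t = r·√(n − 2)/√(1 − r²) = 0.2896·√37/√0.916132 = 1.8404.
df = n − 2 = 37.
One-sided p ≈ 0.0369, which is ≥ 0.025, so fail to reject H₀.
The data do not give significant evidence of a linear association between fertilizer application rate and crop yield.

t = 1.8404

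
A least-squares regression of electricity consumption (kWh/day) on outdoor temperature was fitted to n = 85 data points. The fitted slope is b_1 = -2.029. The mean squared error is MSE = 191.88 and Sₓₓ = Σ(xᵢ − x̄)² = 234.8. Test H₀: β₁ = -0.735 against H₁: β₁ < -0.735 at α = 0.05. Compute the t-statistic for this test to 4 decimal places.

SE(b_1) = √(MSE/Sₓₓ) = √(191.88/234.8) = 0.903995.
t = (-2.029 − (-0.735)) / 0.903995 = -1.4314.
df = n − 2 = 83.
One-sided p ≈ 0.0780, which is ≥ 0.05, so fail to reject H₀.
The data do not give significant evidence that the true slope on outdoor temperature is below -0.735 kWh/day per unit.

t = -1.4314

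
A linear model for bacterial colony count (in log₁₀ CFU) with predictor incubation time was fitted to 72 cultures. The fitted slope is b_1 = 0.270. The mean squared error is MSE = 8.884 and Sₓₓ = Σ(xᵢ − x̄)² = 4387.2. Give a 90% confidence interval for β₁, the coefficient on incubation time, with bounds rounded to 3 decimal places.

(0.195, 0.345)

SE(b_1) = √(MSE/Sₓₓ) = √(8.884/4387.2) = 0.0449998.
df = n − 2 = 70.
t* = t_{0.05, 70} = 1.666914.
Margin = t* × SE = 1.666914 × 0.0449998 = 0.07501.
CI: 0.270 ± 0.07501 → (0.195, 0.345).
With 90% confidence, each one-unit increase in incubation time is associated with a change of between 0.195 and 0.345 log₁₀ CFU in bacterial colony count.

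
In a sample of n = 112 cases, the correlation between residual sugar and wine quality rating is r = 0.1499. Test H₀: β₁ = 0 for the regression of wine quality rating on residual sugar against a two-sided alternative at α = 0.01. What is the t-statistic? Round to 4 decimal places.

t = 1.5901

t = r·√(n − 2)/√(1 − r²) = 0.1499·√110/√0.97753 = 1.5901.
df = n − 2 = 110.
Two-sided p ≈ 0.1147, which is ≥ 0.01, so fail to reject H₀.
The data do not give significant evidence of a linear association between residual sugar and wine quality rating.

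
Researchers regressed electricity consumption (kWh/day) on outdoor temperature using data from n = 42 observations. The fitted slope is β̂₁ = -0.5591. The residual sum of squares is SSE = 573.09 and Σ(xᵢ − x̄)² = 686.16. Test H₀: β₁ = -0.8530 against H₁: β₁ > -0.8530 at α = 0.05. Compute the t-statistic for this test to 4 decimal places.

MSE = SSE/(n − 2) = 573.09/40 = 14.3273.
SE(β̂₁) = √(MSE/Sₓₓ) = √(14.3273/686.16) = 0.1445.
t = (-0.5591 − (-0.8530)) / 0.1445 = 2.0339.
df = n − 2 = 40.
One-sided p ≈ 0.0243, which is < 0.05, so reject H₀.
There is evidence that the true slope on outdoor temperature exceeds -0.8530 kWh/day per unit.

t = 2.0339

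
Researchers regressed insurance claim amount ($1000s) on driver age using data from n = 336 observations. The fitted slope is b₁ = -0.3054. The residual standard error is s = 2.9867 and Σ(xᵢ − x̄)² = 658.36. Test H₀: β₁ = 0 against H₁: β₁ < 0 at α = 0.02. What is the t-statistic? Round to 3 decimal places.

SE(b₁) = s/√Sₓₓ = 2.9867/√658.36 = 0.116402.
t = -0.3054 / 0.116402 = -2.624.
df = n − 2 = 334.
One-sided p ≈ 0.0045, which is < 0.02, so reject H₀.
There is evidence that the true slope on driver age is negative.

t = -2.624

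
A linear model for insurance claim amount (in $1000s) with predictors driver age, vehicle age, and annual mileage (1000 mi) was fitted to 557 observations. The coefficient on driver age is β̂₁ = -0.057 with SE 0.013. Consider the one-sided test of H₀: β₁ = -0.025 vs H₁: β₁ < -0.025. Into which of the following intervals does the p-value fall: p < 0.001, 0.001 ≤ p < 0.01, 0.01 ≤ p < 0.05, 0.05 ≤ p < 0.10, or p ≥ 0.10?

t = (-0.057 − (-0.025)) / 0.013 = -2.462.
df = n − k − 1 = 557 − 3 − 1 = 553.
One-sided p = P(T_{553} < t) ≈ 0.0071.
So 0.001 ≤ p < 0.01.

0.001 ≤ p < 0.01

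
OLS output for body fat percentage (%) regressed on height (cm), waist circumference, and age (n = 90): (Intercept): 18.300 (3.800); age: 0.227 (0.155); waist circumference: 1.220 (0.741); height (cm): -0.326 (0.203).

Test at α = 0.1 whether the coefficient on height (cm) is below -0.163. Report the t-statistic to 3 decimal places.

Read off: b = -0.326, SE = 0.203 for height (cm).
H₀: β₁ = -0.163 vs H₁: β₁ < -0.163.
t = (-0.326 − (-0.163)) / 0.203 = -0.803.
df = n − k − 1 = 90 − 3 − 1 = 86.
One-sided p ≈ 0.2121, which is ≥ 0.1, so fail to reject H₀.
The data do not give significant evidence that the true slope on height (cm) is below -0.163 % per unit, holding the other predictors fixed.

t = -0.803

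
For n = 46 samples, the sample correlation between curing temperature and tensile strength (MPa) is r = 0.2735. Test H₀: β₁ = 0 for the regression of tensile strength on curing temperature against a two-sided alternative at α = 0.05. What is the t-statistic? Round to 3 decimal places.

t = r·√(n − 2)/√(1 − r²) = 0.2735·√44/√0.925198 = 1.886.
df = n − 2 = 44.
Two-sided p ≈ 0.0659, which is ≥ 0.05, so fail to reject H₀.
The data do not give significant evidence of a linear association between curing temperature and tensile strength.

t = 1.886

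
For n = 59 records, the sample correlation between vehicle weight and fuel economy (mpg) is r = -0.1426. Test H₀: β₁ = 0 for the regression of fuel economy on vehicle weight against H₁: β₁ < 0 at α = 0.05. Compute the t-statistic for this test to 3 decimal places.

t = r·√(n − 2)/√(1 − r²) = -0.1426·√57/√0.979665 = -1.088.
df = n − 2 = 57.
One-sided p ≈ 0.1406, which is ≥ 0.05, so fail to reject H₀.
The data do not give significant evidence of a linear association between vehicle weight and fuel economy.

t = -1.088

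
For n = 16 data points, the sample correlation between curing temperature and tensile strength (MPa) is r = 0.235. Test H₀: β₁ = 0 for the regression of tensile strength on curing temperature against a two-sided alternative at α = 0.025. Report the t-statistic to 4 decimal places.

t = 0.9046

t = r·√(n − 2)/√(1 − r²) = 0.235·√14/√0.944775 = 0.9046.
df = n − 2 = 14.
Two-sided p ≈ 0.3810, which is ≥ 0.025, so fail to reject H₀.
The data do not give significant evidence of a linear association between curing temperature and tensile strength.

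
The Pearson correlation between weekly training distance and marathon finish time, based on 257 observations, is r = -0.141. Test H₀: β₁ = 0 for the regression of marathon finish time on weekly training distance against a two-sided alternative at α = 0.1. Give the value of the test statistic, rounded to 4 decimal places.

t = r·√(n − 2)/√(1 − r²) = -0.141·√255/√0.980119 = -2.2743.
df = n − 2 = 255.
Two-sided p ≈ 0.0238, which is < 0.1, so reject H₀.
There is evidence of a linear association between weekly training distance and marathon finish time.

t = -2.2743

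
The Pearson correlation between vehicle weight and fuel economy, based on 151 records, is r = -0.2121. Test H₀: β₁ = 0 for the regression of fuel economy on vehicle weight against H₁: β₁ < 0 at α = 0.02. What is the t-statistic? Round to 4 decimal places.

t = r·√(n − 2)/√(1 − r²) = -0.2121·√149/√0.955014 = -2.6493.
df = n − 2 = 149.
One-sided p ≈ 0.0045, which is < 0.02, so reject H₀.
There is evidence of a linear association between vehicle weight and fuel economy.

t = -2.6493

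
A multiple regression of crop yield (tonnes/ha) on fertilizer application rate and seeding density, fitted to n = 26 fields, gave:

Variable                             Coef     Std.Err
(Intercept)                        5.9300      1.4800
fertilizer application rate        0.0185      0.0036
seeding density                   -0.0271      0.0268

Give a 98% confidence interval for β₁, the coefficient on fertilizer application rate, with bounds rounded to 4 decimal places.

Read off: b = 0.0185, SE = 0.0036 for fertilizer application rate.
df = n − k − 1 = 26 − 2 − 1 = 23.
t* = t_{0.01, 23} = 2.499867.
Margin = t* × SE = 2.499867 × 0.0036 = 0.009000.
CI: 0.0185 ± 0.009000 → (0.0095, 0.0275).

(0.0095, 0.0275)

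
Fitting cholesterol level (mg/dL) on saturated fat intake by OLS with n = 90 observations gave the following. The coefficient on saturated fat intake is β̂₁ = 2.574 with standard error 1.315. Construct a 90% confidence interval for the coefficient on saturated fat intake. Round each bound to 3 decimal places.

(0.388, 4.760)

df = n − 2 = 90 − 2 = 88.
t* = t_{0.05, 88} = 1.662354.
Margin = t* × SE = 1.662354 × 1.315 = 2.18600.
CI: 2.574 ± 2.18600 → (0.388, 4.760).
With 90% confidence, each one-unit increase in saturated fat intake is associated with a change of between 0.388 and 4.760 mg/dL in cholesterol level.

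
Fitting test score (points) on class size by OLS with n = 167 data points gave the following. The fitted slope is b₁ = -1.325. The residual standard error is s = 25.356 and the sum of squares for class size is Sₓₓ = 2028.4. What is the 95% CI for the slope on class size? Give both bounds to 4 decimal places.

SE(b₁) = s/√Sₓₓ = 25.356/√2028.4 = 0.562994.
df = n − 2 = 165.
t* = t_{0.025, 165} = 1.974446.
Margin = t* × SE = 1.974446 × 0.562994 = 1.111601.
CI: -1.325 ± 1.111601 → (-2.4366, -0.2134).
With 95% confidence, each one-unit increase in class size is associated with a change of between -2.4366 and -0.2134 points in test score.

(-2.4366, -0.2134)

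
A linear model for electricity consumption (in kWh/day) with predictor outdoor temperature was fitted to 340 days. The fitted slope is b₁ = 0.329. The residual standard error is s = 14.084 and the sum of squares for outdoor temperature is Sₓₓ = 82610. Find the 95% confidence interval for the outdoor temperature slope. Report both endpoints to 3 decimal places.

(0.233, 0.425)

SE(b₁) = s/√Sₓₓ = 14.084/√82610 = 0.0490015.
df = n − 2 = 338.
t* = t_{0.025, 338} = 1.967007.
Margin = t* × SE = 1.967007 × 0.0490015 = 0.09639.
CI: 0.329 ± 0.09639 → (0.233, 0.425).
With 95% confidence, each one-unit increase in outdoor temperature is associated with a change of between 0.233 and 0.425 kWh/day in electricity consumption.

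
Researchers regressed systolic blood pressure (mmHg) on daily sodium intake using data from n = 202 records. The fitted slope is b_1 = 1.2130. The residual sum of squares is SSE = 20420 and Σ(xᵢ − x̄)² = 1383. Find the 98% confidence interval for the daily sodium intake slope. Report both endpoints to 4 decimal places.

MSE = SSE/(n − 2) = 20420/200 = 102.1.
SE(b_1) = √(MSE/Sₓₓ) = √(102.1/1383) = 0.271708.
df = n − 2 = 200.
t* = t_{0.01, 200} = 2.345137.
Margin = t* × SE = 2.345137 × 0.271708 = 0.637192.
CI: 1.2130 ± 0.637192 → (0.5758, 1.8502).
With 98% confidence, each one-unit increase in daily sodium intake is associated with a change of between 0.5758 and 1.8502 mmHg in systolic blood pressure.

(0.5758, 1.8502)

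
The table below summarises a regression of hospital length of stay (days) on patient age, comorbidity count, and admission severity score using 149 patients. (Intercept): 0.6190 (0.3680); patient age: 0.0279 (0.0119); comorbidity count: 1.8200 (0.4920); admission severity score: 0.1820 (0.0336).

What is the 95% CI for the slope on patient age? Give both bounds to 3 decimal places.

Read off: b = 0.0279, SE = 0.0119 for patient age.
df = n − k − 1 = 149 − 3 − 1 = 145.
t* = t_{0.025, 145} = 1.97646.
Margin = t* × SE = 1.97646 × 0.0119 = 0.02352.
CI: 0.0279 ± 0.02352 → (0.004, 0.051).

(0.004, 0.051)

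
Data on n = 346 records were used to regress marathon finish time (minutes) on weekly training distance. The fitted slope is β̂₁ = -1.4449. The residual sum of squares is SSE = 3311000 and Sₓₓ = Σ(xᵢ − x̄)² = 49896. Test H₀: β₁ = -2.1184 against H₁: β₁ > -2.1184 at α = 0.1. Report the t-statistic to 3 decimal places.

MSE = SSE/(n − 2) = 3311000/344 = 9625.
SE(β̂₁) = √(MSE/Sₓₓ) = √(9625/49896) = 0.439205.
t = (-1.4449 − (-2.1184)) / 0.439205 = 1.533.
df = n − 2 = 344.
One-sided p ≈ 0.0630, which is < 0.1, so reject H₀.
There is evidence that the true slope on weekly training distance exceeds -2.1184 minutes per unit.

t = 1.533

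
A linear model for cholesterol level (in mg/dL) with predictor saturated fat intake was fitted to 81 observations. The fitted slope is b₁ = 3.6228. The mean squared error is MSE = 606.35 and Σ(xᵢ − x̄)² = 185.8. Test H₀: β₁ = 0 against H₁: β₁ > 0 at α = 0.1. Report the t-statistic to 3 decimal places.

SE(b₁) = √(MSE/Sₓₓ) = √(606.35/185.8) = 1.8065.
t = 3.6228 / 1.8065 = 2.005.
df = n − 2 = 79.
One-sided p ≈ 0.0242, which is < 0.1, so reject H₀.
There is evidence that the true slope on saturated fat intake is positive.

t = 2.005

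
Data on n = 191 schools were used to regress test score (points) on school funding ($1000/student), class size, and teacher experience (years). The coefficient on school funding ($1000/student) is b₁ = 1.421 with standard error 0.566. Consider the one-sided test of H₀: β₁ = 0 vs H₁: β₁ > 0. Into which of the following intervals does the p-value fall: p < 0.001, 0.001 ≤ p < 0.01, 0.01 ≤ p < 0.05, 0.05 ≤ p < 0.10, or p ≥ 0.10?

0.001 ≤ p < 0.01

t = 1.421 / 0.566 = 2.511.
df = n − k − 1 = 191 − 3 − 1 = 187.
One-sided p = P(T_{187} > t) ≈ 0.0065.
So 0.001 ≤ p < 0.01.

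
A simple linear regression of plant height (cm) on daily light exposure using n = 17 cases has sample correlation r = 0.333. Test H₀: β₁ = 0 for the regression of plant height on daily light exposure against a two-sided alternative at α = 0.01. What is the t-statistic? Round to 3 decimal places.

t = r·√(n − 2)/√(1 − r²) = 0.333·√15/√0.889111 = 1.368.
df = n − 2 = 15.
Two-sided p ≈ 0.1915, which is ≥ 0.01, so fail to reject H₀.
The data do not give significant evidence of a linear association between daily light exposure and plant height.

t = 1.368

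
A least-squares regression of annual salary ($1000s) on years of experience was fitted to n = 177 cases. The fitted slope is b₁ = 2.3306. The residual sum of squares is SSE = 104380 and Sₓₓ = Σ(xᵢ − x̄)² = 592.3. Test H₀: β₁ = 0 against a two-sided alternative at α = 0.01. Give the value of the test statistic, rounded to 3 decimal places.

t = 2.322

MSE = SSE/(n − 2) = 104380/175 = 596.457.
SE(b₁) = √(MSE/Sₓₓ) = √(596.457/592.3) = 1.0035.
t = 2.3306 / 1.0035 = 2.322.
df = n − 2 = 175.
Two-sided p ≈ 0.0214, which is ≥ 0.01, so fail to reject H₀.
The data do not give significant evidence of an association between years of experience and annual salary.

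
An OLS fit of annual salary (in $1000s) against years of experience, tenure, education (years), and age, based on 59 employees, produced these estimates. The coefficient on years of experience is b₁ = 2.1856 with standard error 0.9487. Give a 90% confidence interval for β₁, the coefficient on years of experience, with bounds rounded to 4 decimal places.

(0.5979, 3.7733)

df = n − k − 1 = 59 − 4 − 1 = 54.
t* = t_{0.05, 54} = 1.673565.
Margin = t* × SE = 1.673565 × 0.9487 = 1.587711.
CI: 2.1856 ± 1.587711 → (0.5979, 3.7733).
With 90% confidence, each one-unit increase in years of experience is associated with a change of between 0.5979 and 3.7733 $1000s in annual salary, holding the other predictors fixed.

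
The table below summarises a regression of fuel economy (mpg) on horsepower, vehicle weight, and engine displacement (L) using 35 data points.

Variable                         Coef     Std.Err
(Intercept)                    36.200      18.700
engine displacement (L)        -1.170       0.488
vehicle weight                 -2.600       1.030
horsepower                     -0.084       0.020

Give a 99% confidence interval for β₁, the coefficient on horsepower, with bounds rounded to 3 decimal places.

(-0.139, -0.029)

Read off: b = -0.084, SE = 0.020 for horsepower.
df = n − k − 1 = 35 − 3 − 1 = 31.
t* = t_{0.005, 31} = 2.744042.
Margin = t* × SE = 2.744042 × 0.020 = 0.05488.
CI: -0.084 ± 0.05488 → (-0.139, -0.029).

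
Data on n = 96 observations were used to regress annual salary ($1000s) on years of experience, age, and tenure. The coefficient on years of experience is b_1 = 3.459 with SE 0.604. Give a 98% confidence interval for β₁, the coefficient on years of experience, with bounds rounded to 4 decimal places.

(2.0290, 4.8890)

df = n − k − 1 = 96 − 3 − 1 = 92.
t* = t_{0.01, 92} = 2.367566.
Margin = t* × SE = 2.367566 × 0.604 = 1.430010.
CI: 3.459 ± 1.430010 → (2.0290, 4.8890).
With 98% confidence, each one-unit increase in years of experience is associated with a change of between 2.0290 and 4.8890 $1000s in annual salary, holding the other predictors fixed.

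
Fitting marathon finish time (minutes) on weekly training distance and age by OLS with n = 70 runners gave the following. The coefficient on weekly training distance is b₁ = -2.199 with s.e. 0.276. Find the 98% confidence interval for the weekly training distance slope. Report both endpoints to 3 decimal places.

df = n − k − 1 = 70 − 2 − 1 = 67.
t* = t_{0.01, 67} = 2.383302.
Margin = t* × SE = 2.383302 × 0.276 = 0.65779.
CI: -2.199 ± 0.65779 → (-2.857, -1.541).
With 98% confidence, each one-unit increase in weekly training distance is associated with a change of between -2.857 and -1.541 minutes in marathon finish time, holding the other predictors fixed.

(-2.857, -1.541)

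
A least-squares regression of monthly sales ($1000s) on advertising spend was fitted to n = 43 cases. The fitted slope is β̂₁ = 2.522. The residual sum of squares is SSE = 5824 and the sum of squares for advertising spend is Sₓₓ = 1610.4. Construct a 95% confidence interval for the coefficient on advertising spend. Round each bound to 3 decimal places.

(1.922, 3.122)

MSE = SSE/(n − 2) = 5824/41 = 142.049.
SE(β̂₁) = √(MSE/Sₓₓ) = √(142.049/1610.4) = 0.296997.
df = n − 2 = 41.
t* = t_{0.025, 41} = 2.019541.
Margin = t* × SE = 2.019541 × 0.296997 = 0.59980.
CI: 2.522 ± 0.59980 → (1.922, 3.122).
With 95% confidence, each one-unit increase in advertising spend is associated with a change of between 1.922 and 3.122 $1000s in monthly sales.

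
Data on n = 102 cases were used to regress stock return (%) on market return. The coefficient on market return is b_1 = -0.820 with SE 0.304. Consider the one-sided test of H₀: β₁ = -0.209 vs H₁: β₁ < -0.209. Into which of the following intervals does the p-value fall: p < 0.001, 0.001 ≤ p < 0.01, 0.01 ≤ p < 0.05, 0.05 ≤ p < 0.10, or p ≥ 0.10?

t = (-0.820 − (-0.209)) / 0.304 = -2.010.
df = n − 2 = 102 − 2 = 100.
One-sided p = P(T_{100} < t) ≈ 0.0236.
So 0.01 ≤ p < 0.05.

0.01 ≤ p < 0.05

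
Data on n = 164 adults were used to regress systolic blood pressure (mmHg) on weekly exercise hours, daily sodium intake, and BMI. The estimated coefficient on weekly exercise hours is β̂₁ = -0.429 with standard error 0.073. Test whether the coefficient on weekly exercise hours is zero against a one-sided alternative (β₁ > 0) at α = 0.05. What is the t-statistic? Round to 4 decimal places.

H₀: β₁ = 0 vs H₁: β₁ > 0.
t = (β̂₁ − β₁⁰)/SE = -0.429 / 0.073 = -5.8767.
df = n − k − 1 = 164 − 3 − 1 = 160.
One-sided p ≈ 1.0000, which is ≥ 0.05, so fail to reject H₀.
The data do not give significant evidence that the true slope on weekly exercise hours is positive, holding the other predictors fixed.

t = -5.8767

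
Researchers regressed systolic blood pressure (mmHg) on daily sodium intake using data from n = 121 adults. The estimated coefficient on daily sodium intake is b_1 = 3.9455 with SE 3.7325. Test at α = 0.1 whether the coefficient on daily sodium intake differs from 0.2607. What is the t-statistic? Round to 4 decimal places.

t = 0.9872

H₀: β₁ = 0.2607 vs H₁: β₁ ≠ 0.2607.
t = (b_1 − β₁⁰)/SE = (3.9455 − 0.2607) / 3.7325 = 0.9872.
df = n − 2 = 121 − 2 = 119.
Two-sided p ≈ 0.3255, which is ≥ 0.1, so fail to reject H₀.
The data are consistent with a true slope of 0.2607 mmHg per unit of daily sodium intake.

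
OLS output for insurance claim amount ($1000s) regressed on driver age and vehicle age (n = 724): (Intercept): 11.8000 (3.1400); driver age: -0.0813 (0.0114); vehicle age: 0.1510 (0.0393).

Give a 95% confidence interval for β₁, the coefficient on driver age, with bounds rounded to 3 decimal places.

Read off: b = -0.0813, SE = 0.0114 for driver age.
df = n − k − 1 = 724 − 2 − 1 = 721.
t* = t_{0.025, 721} = 1.96326.
Margin = t* × SE = 1.96326 × 0.0114 = 0.02238.
CI: -0.0813 ± 0.02238 → (-0.104, -0.059).

(-0.104, -0.059)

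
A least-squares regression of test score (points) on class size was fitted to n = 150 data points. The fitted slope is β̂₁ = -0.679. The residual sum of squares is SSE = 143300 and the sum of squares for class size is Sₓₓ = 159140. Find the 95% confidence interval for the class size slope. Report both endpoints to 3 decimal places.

MSE = SSE/(n − 2) = 143300/148 = 968.243.
SE(β̂₁) = √(MSE/Sₓₓ) = √(968.243/159140) = 0.0780014.
df = n − 2 = 148.
t* = t_{0.025, 148} = 1.976122.
Margin = t* × SE = 1.976122 × 0.0780014 = 0.15414.
CI: -0.679 ± 0.15414 → (-0.833, -0.525).
With 95% confidence, each one-unit increase in class size is associated with a change of between -0.833 and -0.525 points in test score.

(-0.833, -0.525)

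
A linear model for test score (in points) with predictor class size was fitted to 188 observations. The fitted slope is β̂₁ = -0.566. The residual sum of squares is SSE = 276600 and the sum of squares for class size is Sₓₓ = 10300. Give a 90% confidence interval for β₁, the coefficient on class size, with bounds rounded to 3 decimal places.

(-1.194, 0.062)

MSE = SSE/(n − 2) = 276600/186 = 1487.1.
SE(β̂₁) = √(MSE/Sₓₓ) = √(1487.1/10300) = 0.379971.
df = n − 2 = 186.
t* = t_{0.05, 186} = 1.653087.
Margin = t* × SE = 1.653087 × 0.379971 = 0.62813.
CI: -0.566 ± 0.62813 → (-1.194, 0.062).
With 90% confidence, each one-unit increase in class size is associated with a change of between -1.194 and 0.062 points in test score.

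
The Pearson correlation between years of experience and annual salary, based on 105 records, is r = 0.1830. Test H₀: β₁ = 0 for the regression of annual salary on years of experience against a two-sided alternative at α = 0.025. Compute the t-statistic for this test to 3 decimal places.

t = 1.889

t = r·√(n − 2)/√(1 − r²) = 0.1830·√103/√0.966511 = 1.889.
df = n − 2 = 103.
Two-sided p ≈ 0.0617, which is ≥ 0.025, so fail to reject H₀.
The data do not give significant evidence of a linear association between years of experience and annual salary.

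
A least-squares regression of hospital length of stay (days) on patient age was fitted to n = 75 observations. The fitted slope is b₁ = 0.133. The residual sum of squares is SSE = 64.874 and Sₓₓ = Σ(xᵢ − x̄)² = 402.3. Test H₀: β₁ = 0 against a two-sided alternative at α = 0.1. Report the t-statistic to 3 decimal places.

t = 2.830

MSE = SSE/(n − 2) = 64.874/73 = 0.888685.
SE(b₁) = √(MSE/Sₓₓ) = √(0.888685/402.3) = 0.0470001.
t = 0.133 / 0.0470001 = 2.830.
df = n − 2 = 73.
Two-sided p ≈ 0.0060, which is < 0.1, so reject H₀.
There is evidence that patient age is associated with hospital length of stay.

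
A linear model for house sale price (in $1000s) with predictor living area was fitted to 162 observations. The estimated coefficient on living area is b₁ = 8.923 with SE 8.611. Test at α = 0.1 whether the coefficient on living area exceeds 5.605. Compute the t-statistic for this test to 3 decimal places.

H₀: β₁ = 5.605 vs H₁: β₁ > 5.605.
t = (b₁ − β₁⁰)/SE = (8.923 − 5.605) / 8.611 = 0.385.
df = n − 2 = 162 − 2 = 160.
One-sided p ≈ 0.3503, which is ≥ 0.1, so fail to reject H₀.
The data do not give significant evidence that the true slope on living area exceeds 5.605 $1000s per unit.

t = 0.385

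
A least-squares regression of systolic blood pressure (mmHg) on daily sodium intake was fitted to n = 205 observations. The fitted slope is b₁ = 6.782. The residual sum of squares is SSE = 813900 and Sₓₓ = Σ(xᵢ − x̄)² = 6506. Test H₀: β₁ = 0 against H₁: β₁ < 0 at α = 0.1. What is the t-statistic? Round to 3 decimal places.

t = 8.639

MSE = SSE/(n − 2) = 813900/203 = 4009.36.
SE(b₁) = √(MSE/Sₓₓ) = √(4009.36/6506) = 0.78502.
t = 6.782 / 0.78502 = 8.639.
df = n − 2 = 203.
One-sided p ≈ 1.0000, which is ≥ 0.1, so fail to reject H₀.
The data do not give significant evidence that the true slope on daily sodium intake is negative.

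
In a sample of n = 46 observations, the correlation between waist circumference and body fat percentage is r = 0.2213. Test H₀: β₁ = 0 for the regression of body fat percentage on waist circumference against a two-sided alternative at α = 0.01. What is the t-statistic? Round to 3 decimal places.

t = r·√(n − 2)/√(1 − r²) = 0.2213·√44/√0.951026 = 1.505.
df = n − 2 = 44.
Two-sided p ≈ 0.1394, which is ≥ 0.01, so fail to reject H₀.
The data do not give significant evidence of a linear association between waist circumference and body fat percentage.

t = 1.505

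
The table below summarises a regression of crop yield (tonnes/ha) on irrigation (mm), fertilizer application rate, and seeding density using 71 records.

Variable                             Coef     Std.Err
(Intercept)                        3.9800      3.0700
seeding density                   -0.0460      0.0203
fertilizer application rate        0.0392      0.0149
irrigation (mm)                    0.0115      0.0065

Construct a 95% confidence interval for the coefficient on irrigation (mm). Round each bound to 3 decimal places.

Read off: b = 0.0115, SE = 0.0065 for irrigation (mm).
df = n − k − 1 = 71 − 3 − 1 = 67.
t* = t_{0.025, 67} = 1.996008.
Margin = t* × SE = 1.996008 × 0.0065 = 0.01297.
CI: 0.0115 ± 0.01297 → (-0.001, 0.024).

(-0.001, 0.024)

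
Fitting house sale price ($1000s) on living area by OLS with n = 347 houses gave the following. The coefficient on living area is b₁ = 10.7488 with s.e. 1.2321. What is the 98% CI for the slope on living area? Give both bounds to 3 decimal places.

(7.869, 13.628)

df = n − 2 = 347 − 2 = 345.
t* = t_{0.01, 345} = 2.337205.
Margin = t* × SE = 2.337205 × 1.2321 = 2.87967.
CI: 10.7488 ± 2.87967 → (7.869, 13.628).
With 98% confidence, each one-unit increase in living area is associated with a change of between 7.869 and 13.628 $1000s in house sale price.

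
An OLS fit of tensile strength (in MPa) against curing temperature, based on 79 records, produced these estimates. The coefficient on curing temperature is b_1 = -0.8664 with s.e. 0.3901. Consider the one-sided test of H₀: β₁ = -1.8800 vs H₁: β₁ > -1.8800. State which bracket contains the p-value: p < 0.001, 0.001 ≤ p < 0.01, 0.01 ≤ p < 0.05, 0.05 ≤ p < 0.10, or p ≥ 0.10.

0.001 ≤ p < 0.01

t = (-0.8664 − (-1.8800)) / 0.3901 = 2.598.
df = n − 2 = 79 − 2 = 77.
One-sided p = P(T_{77} > t) ≈ 0.0056.
So 0.001 ≤ p < 0.01.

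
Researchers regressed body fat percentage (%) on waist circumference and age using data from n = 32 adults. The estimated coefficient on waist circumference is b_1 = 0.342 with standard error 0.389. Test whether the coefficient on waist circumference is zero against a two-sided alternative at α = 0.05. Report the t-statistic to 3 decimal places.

H₀: β₁ = 0 vs H₁: β₁ ≠ 0.
t = (b_1 − β₁⁰)/SE = 0.342 / 0.389 = 0.879.
df = n − k − 1 = 32 − 2 − 1 = 29.
Two-sided p ≈ 0.3865, which is ≥ 0.05, so fail to reject H₀.
The data do not give significant evidence of an association between waist circumference and body fat percentage, after adjusting for the other predictors.

t = 0.879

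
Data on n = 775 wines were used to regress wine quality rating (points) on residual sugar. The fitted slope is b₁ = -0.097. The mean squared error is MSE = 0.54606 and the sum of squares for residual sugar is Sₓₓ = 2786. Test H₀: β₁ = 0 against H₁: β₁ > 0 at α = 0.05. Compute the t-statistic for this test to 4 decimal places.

SE(b₁) = √(MSE/Sₓₓ) = √(0.54606/2786) = 0.0140001.
t = -0.097 / 0.0140001 = -6.9285.
df = n − 2 = 773.
One-sided p ≈ 1.0000, which is ≥ 0.05, so fail to reject H₀.
The data do not give significant evidence that the true slope on residual sugar is positive.

t = -6.9285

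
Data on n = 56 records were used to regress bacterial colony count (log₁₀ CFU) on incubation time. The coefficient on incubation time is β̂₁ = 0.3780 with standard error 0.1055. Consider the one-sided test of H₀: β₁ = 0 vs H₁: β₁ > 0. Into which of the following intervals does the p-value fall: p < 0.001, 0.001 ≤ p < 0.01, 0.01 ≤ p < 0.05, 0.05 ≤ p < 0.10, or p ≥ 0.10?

t = 0.3780 / 0.1055 = 3.583.
df = n − 2 = 56 − 2 = 54.
One-sided p = P(T_{54} > t) ≈ 0.0004.
So p < 0.001.

p < 0.001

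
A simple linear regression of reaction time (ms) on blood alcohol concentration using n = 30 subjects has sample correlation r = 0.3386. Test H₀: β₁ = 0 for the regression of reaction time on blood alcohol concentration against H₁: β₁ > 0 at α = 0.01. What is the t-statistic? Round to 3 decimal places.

t = r·√(n − 2)/√(1 − r²) = 0.3386·√28/√0.88535 = 1.904.
df = n − 2 = 28.
One-sided p ≈ 0.0336, which is ≥ 0.01, so fail to reject H₀.
The data do not give significant evidence of a linear association between blood alcohol concentration and reaction time.

t = 1.904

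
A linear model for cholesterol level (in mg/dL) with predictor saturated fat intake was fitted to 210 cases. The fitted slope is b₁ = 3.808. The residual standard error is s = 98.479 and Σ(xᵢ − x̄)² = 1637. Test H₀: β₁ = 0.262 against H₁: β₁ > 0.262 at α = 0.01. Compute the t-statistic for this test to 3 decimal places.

t = 1.457

SE(b₁) = s/√Sₓₓ = 98.479/√1637 = 2.43399.
t = (3.808 − 0.262) / 2.43399 = 1.457.
df = n − 2 = 208.
One-sided p ≈ 0.0733, which is ≥ 0.01, so fail to reject H₀.
The data do not give significant evidence that the true slope on saturated fat intake exceeds 0.262 mg/dL per unit.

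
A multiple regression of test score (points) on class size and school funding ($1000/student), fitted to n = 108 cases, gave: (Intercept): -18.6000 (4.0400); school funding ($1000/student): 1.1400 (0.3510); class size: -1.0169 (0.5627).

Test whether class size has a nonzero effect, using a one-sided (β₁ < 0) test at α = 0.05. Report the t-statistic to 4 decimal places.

Read off: b = -1.0169, SE = 0.5627 for class size.
H₀: β₁ = 0 vs H₁: β₁ < 0.
t = -1.0169 / 0.5627 = -1.8072.
df = n − k − 1 = 108 − 2 − 1 = 105.
One-sided p ≈ 0.0368, which is < 0.05, so reject H₀.
There is evidence that the true slope on class size is negative, holding the other predictors fixed.

t = -1.8072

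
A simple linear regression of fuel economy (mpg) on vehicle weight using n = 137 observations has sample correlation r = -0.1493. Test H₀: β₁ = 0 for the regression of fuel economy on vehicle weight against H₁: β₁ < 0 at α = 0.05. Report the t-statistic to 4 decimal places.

t = r·√(n − 2)/√(1 − r²) = -0.1493·√135/√0.97771 = -1.7544.
df = n − 2 = 135.
One-sided p ≈ 0.0408, which is < 0.05, so reject H₀.
There is evidence of a linear association between vehicle weight and fuel economy.

t = -1.7544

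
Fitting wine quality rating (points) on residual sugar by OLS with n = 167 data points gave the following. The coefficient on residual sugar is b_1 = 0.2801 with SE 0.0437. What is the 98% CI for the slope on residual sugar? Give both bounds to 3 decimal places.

df = n − 2 = 167 − 2 = 165.
t* = t_{0.01, 165} = 2.34916.
Margin = t* × SE = 2.34916 × 0.0437 = 0.10266.
CI: 0.2801 ± 0.10266 → (0.177, 0.383).
With 98% confidence, each one-unit increase in residual sugar is associated with a change of between 0.177 and 0.383 points in wine quality rating.

(0.177, 0.383)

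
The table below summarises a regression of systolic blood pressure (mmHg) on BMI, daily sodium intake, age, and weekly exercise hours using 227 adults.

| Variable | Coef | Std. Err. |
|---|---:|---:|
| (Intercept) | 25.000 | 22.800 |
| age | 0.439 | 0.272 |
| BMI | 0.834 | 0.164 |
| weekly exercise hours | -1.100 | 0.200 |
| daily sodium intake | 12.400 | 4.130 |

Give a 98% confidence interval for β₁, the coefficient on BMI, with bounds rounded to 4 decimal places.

(0.4497, 1.2183)

Read off: b = 0.834, SE = 0.164 for BMI.
df = n − k − 1 = 227 − 4 − 1 = 222.
t* = t_{0.01, 222} = 2.343262.
Margin = t* × SE = 2.343262 × 0.164 = 0.384295.
CI: 0.834 ± 0.384295 → (0.4497, 1.2183).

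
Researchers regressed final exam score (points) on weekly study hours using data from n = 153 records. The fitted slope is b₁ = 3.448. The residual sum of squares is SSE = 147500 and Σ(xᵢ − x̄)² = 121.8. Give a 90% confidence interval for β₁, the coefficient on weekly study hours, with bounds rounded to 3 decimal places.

(-1.239, 8.135)

MSE = SSE/(n − 2) = 147500/151 = 976.821.
SE(b₁) = √(MSE/Sₓₓ) = √(976.821/121.8) = 2.83194.
df = n − 2 = 151.
t* = t_{0.05, 151} = 1.655007.
Margin = t* × SE = 1.655007 × 2.83194 = 4.68688.
CI: 3.448 ± 4.68688 → (-1.239, 8.135).
With 90% confidence, each one-unit increase in weekly study hours is associated with a change of between -1.239 and 8.135 points in final exam score.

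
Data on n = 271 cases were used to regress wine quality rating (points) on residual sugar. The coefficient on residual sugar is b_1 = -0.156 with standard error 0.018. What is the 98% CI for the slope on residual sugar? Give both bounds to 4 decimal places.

df = n − 2 = 271 − 2 = 269.
t* = t_{0.01, 269} = 2.34029.
Margin = t* × SE = 2.34029 × 0.018 = 0.042125.
CI: -0.156 ± 0.042125 → (-0.1981, -0.1139).
With 98% confidence, each one-unit increase in residual sugar is associated with a change of between -0.1981 and -0.1139 points in wine quality rating.

(-0.1981, -0.1139)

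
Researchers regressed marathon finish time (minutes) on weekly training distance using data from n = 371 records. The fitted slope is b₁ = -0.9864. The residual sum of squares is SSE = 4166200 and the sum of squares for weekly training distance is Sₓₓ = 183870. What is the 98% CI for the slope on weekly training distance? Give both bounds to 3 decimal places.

(-1.565, -0.407)

MSE = SSE/(n − 2) = 4166200/369 = 11290.5.
SE(b₁) = √(MSE/Sₓₓ) = √(11290.5/183870) = 0.2478.
df = n − 2 = 369.
t* = t_{0.01, 369} = 2.336496.
Margin = t* × SE = 2.336496 × 0.2478 = 0.57898.
CI: -0.9864 ± 0.57898 → (-1.565, -0.407).
With 98% confidence, each one-unit increase in weekly training distance is associated with a change of between -1.565 and -0.407 minutes in marathon finish time.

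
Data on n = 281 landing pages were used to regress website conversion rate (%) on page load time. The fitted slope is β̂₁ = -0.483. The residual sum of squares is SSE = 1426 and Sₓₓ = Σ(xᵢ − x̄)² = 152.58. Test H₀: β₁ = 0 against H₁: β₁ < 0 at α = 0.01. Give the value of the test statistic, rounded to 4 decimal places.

t = -2.6390

MSE = SSE/(n − 2) = 1426/279 = 5.11111.
SE(β̂₁) = √(MSE/Sₓₓ) = √(5.11111/152.58) = 0.183024.
t = -0.483 / 0.183024 = -2.6390.
df = n − 2 = 279.
One-sided p ≈ 0.0044, which is < 0.01, so reject H₀.
There is evidence that the true slope on page load time is negative.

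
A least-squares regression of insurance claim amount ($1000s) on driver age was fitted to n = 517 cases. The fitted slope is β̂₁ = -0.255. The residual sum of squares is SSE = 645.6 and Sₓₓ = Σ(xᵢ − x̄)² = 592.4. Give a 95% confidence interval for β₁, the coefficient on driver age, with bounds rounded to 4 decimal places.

(-0.3454, -0.1646)

MSE = SSE/(n − 2) = 645.6/515 = 1.25359.
SE(β̂₁) = √(MSE/Sₓₓ) = √(1.25359/592.4) = 0.0460014.
df = n − 2 = 515.
t* = t_{0.025, 515} = 1.964581.
Margin = t* × SE = 1.964581 × 0.0460014 = 0.090373.
CI: -0.255 ± 0.090373 → (-0.3454, -0.1646).
With 95% confidence, each one-unit increase in driver age is associated with a change of between -0.3454 and -0.1646 $1000s in insurance claim amount.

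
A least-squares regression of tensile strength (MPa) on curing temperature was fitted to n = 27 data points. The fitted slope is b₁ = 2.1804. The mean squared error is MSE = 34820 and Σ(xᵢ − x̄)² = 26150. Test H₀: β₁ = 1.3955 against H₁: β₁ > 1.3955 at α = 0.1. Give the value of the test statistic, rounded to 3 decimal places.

t = 0.680

SE(b₁) = √(MSE/Sₓₓ) = √(34820/26150) = 1.15393.
t = (2.1804 − 1.3955) / 1.15393 = 0.680.
df = n − 2 = 25.
One-sided p ≈ 0.2513, which is ≥ 0.1, so fail to reject H₀.
The data do not give significant evidence that the true slope on curing temperature exceeds 1.3955 MPa per unit.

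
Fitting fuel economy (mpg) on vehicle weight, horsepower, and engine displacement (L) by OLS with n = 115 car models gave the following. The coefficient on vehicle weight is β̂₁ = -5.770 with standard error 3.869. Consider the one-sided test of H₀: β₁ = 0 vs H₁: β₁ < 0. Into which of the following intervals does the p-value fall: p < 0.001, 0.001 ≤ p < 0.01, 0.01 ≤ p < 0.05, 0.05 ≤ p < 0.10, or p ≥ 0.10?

t = -5.770 / 3.869 = -1.491.
df = n − k − 1 = 115 − 3 − 1 = 111.
One-sided p = P(T_{111} < t) ≈ 0.0694.
So 0.05 ≤ p < 0.10.

0.05 ≤ p < 0.10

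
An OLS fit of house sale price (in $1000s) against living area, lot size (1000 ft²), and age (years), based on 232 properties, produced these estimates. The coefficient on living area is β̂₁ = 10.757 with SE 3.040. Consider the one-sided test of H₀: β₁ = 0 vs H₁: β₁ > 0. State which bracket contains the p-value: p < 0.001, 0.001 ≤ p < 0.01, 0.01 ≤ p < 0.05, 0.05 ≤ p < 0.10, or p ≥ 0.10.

t = 10.757 / 3.040 = 3.538.
df = n − k − 1 = 232 − 3 − 1 = 228.
One-sided p = P(T_{228} > t) ≈ 0.0002.
So p < 0.001.

p < 0.001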